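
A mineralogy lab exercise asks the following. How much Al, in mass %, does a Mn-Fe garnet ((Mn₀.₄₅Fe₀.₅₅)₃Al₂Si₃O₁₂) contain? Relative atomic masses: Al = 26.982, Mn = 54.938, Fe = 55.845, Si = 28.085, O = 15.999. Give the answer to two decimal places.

M((Mn₀.₄₅Fe₀.₅₅)₃Al₂Si₃O₁₂) = 496.518 g/mol.
Al contributes 2 × 26.982 = 53.964 g per mole.
53.964/496.518 = 0.1087 → 10.87%.

10.87 mass %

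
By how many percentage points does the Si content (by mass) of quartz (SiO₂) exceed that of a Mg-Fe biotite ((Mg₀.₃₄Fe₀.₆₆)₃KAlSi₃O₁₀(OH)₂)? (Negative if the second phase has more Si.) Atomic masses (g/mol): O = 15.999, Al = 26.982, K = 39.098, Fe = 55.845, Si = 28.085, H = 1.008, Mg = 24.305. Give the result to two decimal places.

First mineral: 28.085 g Si in 60.083 g formula = 46.74 wt% Si.
Second mineral: 84.255 g Si in 479.703 g formula = 17.56 wt% Si.
46.74% − 17.56% gives a difference of 29.18 percentage points.

29.18 percentage points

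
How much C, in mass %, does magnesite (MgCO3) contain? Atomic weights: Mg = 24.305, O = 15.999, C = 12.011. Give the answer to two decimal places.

14.25 mass %

M(MgCO3) = 84.313 g/mol.
C contributes 1 × 12.011 = 12.011 g per mole.
12.011/84.313 = 0.1425 → 14.25%.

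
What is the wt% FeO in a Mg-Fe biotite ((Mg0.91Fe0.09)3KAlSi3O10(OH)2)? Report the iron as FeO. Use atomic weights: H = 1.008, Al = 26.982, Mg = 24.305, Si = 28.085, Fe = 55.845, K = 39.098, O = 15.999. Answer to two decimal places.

4.56 wt%

M((Mg0.91Fe0.09)3KAlSi3O10(OH)2) = 425.770 g/mol; M(FeO) = 71.844 g/mol.
Moles FeO per formula unit = 0.27 Fe ÷ 1 = 0.2700.
FeO fraction = (0.2700 × 71.844) / 425.770 = 19.398/425.770 = 0.0456.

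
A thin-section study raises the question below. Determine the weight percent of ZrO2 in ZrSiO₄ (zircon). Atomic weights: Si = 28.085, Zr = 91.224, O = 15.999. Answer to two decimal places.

67.22 wt%

M(ZrSiO₄) = 183.305 g/mol; M(ZrO2) = 123.222 g/mol.
Moles ZrO2 per formula unit = 1 Zr ÷ 1 = 1.0000.
ZrO2 fraction = (1.0000 × 123.222) / 183.305 = 123.222/183.305 = 0.6722.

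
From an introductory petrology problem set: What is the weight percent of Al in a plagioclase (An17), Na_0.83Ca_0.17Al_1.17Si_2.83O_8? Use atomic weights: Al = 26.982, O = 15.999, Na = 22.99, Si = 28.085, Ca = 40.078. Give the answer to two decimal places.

Formula mass = 0.83*22.99 + 0.17*40.078 + 1.17*26.982 + 2.83*28.085 + 8*15.999 = 264.936 g/mol, of which 31.569 g is Al.
So Al makes up 31.569/264.936 = 0.1192 of the mass, i.e. 11.92%.

11.92 weight percent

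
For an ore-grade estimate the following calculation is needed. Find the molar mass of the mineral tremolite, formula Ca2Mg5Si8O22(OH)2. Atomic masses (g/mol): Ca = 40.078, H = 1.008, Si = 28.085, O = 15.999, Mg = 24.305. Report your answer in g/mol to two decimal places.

812.35 g/mol

The formula mass is the sum 2×40.078 + 5×24.305 + 8×28.085 + 24×15.999 + 2×1.008.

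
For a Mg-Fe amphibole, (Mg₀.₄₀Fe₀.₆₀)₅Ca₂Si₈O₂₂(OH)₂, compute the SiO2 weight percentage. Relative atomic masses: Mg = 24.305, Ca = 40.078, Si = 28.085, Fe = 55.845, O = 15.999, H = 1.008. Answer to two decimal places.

53.00 wt%

Molar mass of (Mg₀.₄₀Fe₀.₆₀)₅Ca₂Si₈O₂₂(OH)₂ = 2×24.305 + 3×55.845 + 2×40.078 + 8×28.085 + 24×15.999 + 2×1.008 = 906.973 g/mol.
Each formula unit contains 8 Si, equivalent to 8/1 = 8.0000 mol SiO2.
M(SiO2) = 1×28.085 + 2×15.999 = 60.083 g/mol.
Mass of SiO2 per formula unit = 8.0000 × 60.083 = 480.664 g.
SiO2 wt% = 480.664 / 906.973 × 100 = 53.00%.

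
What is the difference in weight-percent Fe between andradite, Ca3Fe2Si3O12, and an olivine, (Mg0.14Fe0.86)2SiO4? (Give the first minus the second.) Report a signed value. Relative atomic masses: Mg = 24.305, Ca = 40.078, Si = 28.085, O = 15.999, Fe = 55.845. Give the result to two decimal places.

M(Ca3Fe2Si3O12) = 508.167 g/mol, so wt% Fe = 111.690/508.167 × 100 = 21.98%.
M((Mg0.14Fe0.86)2SiO4) = 194.940 g/mol, so wt% Fe = 96.053/194.940 × 100 = 49.27%.
21.98 − 49.27 = -27.29 pp.

-27.29 percentage points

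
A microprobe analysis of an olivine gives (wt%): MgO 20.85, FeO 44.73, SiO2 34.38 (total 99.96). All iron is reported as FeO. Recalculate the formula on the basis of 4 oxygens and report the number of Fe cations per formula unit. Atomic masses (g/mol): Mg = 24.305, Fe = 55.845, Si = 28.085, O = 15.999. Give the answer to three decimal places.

MgO (M=40.304): mol = 0.51732; Mg = 0.51732, O = 0.51732.
FeO (M=71.844): mol = 0.62260; Fe = 0.62260, O = 0.62260.
SiO2 (M=60.083): mol = 0.57221; Si = 0.57221, O = 1.14442.
ΣO = 2.28434; factor = 4/ΣO = 1.75105.
Fe apfu = 0.62260 × 1.75105 = 1.090.

1.090 Fe apfu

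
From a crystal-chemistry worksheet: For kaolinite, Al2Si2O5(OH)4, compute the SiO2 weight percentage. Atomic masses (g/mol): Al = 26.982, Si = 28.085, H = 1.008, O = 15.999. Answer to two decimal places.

Formula mass = 258.157 g/mol.
2 Si → 2.0000 mol SiO2 per formula unit; M(SiO2) = 60.083, so SiO2 mass = 120.166 g.
120.166/258.157 × 100 = 46.55 wt%.

46.55 wt%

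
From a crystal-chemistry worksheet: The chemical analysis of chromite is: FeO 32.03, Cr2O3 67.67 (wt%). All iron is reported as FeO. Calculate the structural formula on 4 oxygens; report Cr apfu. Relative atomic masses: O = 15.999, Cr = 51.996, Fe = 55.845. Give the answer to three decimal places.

FeO (M=71.844): mol = 0.44583; Fe = 0.44583, O = 0.44583.
Cr2O3 (M=151.989): mol = 0.44523; Cr = 0.89046, O = 1.33569.
ΣO = 1.78152; factor = 4/ΣO = 2.24527.
Cr apfu = 0.89046 × 2.24527 = 1.999.

1.999 Cr apfu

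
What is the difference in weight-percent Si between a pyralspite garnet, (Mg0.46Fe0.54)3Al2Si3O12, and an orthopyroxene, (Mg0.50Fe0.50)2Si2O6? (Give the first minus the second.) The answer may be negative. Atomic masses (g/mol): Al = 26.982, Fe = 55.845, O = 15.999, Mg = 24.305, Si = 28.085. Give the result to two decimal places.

-5.63 percentage points

Si in (Mg0.46Fe0.54)3Al2Si3O12: molar mass 454.217 g/mol; 3×28.085 = 84.255 g → 18.55 wt%.
Si in (Mg0.50Fe0.50)2Si2O6: molar mass 232.314 g/mol; 2×28.085 = 56.170 g → 24.18 wt%.
Difference = 18.55 − 24.18 = -5.63 percentage points.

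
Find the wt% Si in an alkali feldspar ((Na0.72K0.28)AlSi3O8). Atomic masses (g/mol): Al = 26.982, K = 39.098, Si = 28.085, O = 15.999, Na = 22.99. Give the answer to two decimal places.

31.59 weight percent

Molar mass of (Na0.72K0.28)AlSi3O8: 0.72·22.99 + 0.28·39.098 + 1·26.982 + 3·28.085 + 8·15.999 = 266.729 g/mol.
Mass of Si per formula unit: 3 × 28.085 = 84.255 g.
Weight fraction Si = 84.255 / 266.729 = 0.3159.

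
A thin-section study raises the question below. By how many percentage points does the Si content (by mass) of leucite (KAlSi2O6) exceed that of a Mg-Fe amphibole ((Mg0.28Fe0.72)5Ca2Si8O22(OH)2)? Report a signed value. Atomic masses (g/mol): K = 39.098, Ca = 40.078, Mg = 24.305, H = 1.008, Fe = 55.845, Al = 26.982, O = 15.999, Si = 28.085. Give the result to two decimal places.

1.47 percentage points

M(KAlSi2O6) = 218.244 g/mol, so wt% Si = 56.170/218.244 × 100 = 25.74%.
M((Mg0.28Fe0.72)5Ca2Si8O22(OH)2) = 925.897 g/mol, so wt% Si = 224.680/925.897 × 100 = 24.27%.
25.74 − 24.27 = 1.47 pp.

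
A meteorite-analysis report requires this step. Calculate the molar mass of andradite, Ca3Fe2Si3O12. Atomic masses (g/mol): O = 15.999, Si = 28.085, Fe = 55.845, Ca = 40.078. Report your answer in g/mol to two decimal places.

Ca: 3 × 40.078 = 120.2340
Fe: 2 × 55.845 = 111.6900
Si: 3 × 28.085 = 84.2550
O: 12 × 15.999 = 191.9880
Summing the contributions gives the formula mass.

508.17 g/mol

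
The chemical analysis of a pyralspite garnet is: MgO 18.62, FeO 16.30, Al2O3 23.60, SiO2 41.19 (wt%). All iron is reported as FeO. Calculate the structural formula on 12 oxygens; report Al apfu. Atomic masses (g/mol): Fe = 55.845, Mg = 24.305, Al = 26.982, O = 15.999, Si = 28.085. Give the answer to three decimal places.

18.62 wt% MgO ÷ 40.304 g/mol = 0.46199 mol, giving 0.46199 Mg and 0.46199 O.
16.30 wt% FeO ÷ 71.844 g/mol = 0.22688 mol, giving 0.22688 Fe and 0.22688 O.
23.60 wt% Al2O3 ÷ 101.961 g/mol = 0.23146 mol, giving 0.46292 Al and 0.69438 O.
41.19 wt% SiO2 ÷ 60.083 g/mol = 0.68555 mol, giving 0.68555 Si and 1.37110 O.
Oxygen sums to 2.75435; scaling by 12/2.75435 = 4.35674 puts the formula on 12 O.
Al: 0.46292 × 4.35674 = 2.017 atoms per formula unit.

2.017 Al apfu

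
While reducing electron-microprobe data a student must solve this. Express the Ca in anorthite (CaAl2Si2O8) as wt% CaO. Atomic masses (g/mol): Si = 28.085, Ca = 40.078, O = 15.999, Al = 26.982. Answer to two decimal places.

20.16 wt%

Molar mass of CaAl2Si2O8 = 1×40.078 + 2×26.982 + 2×28.085 + 8×15.999 = 278.204 g/mol.
Each formula unit contains 1 Ca, equivalent to 1/1 = 1.0000 mol CaO.
M(CaO) = 1×40.078 + 1×15.999 = 56.077 g/mol.
Mass of CaO per formula unit = 1.0000 × 56.077 = 56.077 g.
CaO wt% = 56.077 / 278.204 × 100 = 20.16%.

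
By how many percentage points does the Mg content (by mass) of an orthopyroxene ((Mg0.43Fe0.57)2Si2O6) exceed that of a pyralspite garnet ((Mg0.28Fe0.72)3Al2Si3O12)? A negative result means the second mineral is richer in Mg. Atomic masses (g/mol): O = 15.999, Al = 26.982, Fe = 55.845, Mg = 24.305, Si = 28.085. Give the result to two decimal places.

4.50 percentage points

First mineral: 20.902 g Mg in 236.730 g formula = 8.83 wt% Mg.
Second mineral: 20.416 g Mg in 471.248 g formula = 4.33 wt% Mg.
8.83% − 4.33% gives a difference of 4.50 percentage points.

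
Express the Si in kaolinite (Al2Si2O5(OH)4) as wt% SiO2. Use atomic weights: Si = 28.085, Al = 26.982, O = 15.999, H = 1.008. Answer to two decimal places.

Molar mass of Al2Si2O5(OH)4 = 2·26.982 + 2·28.085 + 9·15.999 + 4·1.008 = 258.157 g/mol.
Each formula unit contains 2 Si, equivalent to 2/1 = 2.0000 mol SiO2.
M(SiO2) = 1×28.085 + 2×15.999 = 60.083 g/mol.
Mass of SiO2 per formula unit = 2.0000 × 60.083 = 120.166 g.
SiO2 wt% = 120.166 / 258.157 × 100 = 46.55%.

46.55 wt%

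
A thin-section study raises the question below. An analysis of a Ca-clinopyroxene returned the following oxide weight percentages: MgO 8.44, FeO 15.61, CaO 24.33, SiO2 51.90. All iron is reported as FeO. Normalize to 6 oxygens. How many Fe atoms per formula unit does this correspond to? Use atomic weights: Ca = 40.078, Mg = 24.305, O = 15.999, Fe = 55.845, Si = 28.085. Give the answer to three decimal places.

MgO: 8.44/40.304 = 0.20941 mol → 0.20941 mol Mg, 0.20941 mol O.
FeO: 15.61/71.844 = 0.21728 mol → 0.21728 mol Fe, 0.21728 mol O.
CaO: 24.33/56.077 = 0.43387 mol → 0.43387 mol Ca, 0.43387 mol O.
SiO2: 51.90/60.083 = 0.86381 mol → 0.86381 mol Si, 1.72762 mol O.
Total oxygen = 2.58818 mol. Normalization factor = 6/2.58818 = 2.31823.
Fe per 6 O = 0.21728 × 2.31823 = 0.504.

0.504 Fe apfu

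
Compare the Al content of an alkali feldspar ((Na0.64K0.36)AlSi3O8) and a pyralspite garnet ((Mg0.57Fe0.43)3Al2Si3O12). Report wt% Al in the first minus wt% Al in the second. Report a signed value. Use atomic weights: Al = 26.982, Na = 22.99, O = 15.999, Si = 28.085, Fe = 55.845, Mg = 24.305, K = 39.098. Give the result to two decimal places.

-2.09 percentage points

Al in (Na0.64K0.36)AlSi3O8: molar mass 268.018 g/mol; 1×26.982 = 26.982 g → 10.07 wt%.
Al in (Mg0.57Fe0.43)3Al2Si3O12: molar mass 443.809 g/mol; 2×26.982 = 53.964 g → 12.16 wt%.
Difference = 10.07 − 12.16 = -2.09 percentage points.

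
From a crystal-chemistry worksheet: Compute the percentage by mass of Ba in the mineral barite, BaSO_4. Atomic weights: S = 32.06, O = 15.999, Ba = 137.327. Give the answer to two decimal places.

58.84 mass %

Formula mass = 1×137.327 + 1×32.06 + 4×15.999 = 233.383 g/mol, of which 137.327 g is Ba.
So Ba makes up 137.327/233.383 = 0.5884 of the mass, i.e. 58.84%.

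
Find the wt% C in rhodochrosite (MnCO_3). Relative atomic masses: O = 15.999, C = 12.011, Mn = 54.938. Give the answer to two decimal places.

M(MnCO_3) = 114.946 g/mol.
C contributes 1 × 12.011 = 12.011 g per mole.
12.011/114.946 = 0.1045 → 10.45%.

10.45 wt%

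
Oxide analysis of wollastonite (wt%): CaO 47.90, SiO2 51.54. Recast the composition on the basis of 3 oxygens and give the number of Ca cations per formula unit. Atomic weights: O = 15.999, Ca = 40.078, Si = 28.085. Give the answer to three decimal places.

0.997 Ca apfu

CaO: 47.90/56.077 = 0.85418 mol → 0.85418 mol Ca, 0.85418 mol O.
SiO2: 51.54/60.083 = 0.85781 mol → 0.85781 mol Si, 1.71562 mol O.
Total oxygen = 2.56980 mol. Normalization factor = 3/2.56980 = 1.16741.
Ca per 3 O = 0.85418 × 1.16741 = 0.997.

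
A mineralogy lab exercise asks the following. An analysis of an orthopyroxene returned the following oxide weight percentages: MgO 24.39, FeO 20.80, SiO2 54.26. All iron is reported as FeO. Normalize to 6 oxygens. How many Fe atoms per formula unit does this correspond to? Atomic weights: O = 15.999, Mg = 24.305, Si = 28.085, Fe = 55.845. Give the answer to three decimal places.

24.39 wt% MgO ÷ 40.304 g/mol = 0.60515 mol, giving 0.60515 Mg and 0.60515 O.
20.80 wt% FeO ÷ 71.844 g/mol = 0.28952 mol, giving 0.28952 Fe and 0.28952 O.
54.26 wt% SiO2 ÷ 60.083 g/mol = 0.90308 mol, giving 0.90308 Si and 1.80616 O.
Oxygen sums to 2.70083; scaling by 6/2.70083 = 2.22154 puts the formula on 6 O.
Fe: 0.28952 × 2.22154 = 0.643 atoms per formula unit.

0.643 Fe apfu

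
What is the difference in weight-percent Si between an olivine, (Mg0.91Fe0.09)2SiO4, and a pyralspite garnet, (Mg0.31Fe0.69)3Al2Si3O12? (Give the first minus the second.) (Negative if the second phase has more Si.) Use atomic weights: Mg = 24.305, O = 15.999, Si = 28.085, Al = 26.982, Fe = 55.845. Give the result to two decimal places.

Si in (Mg0.91Fe0.09)2SiO4: molar mass 146.368 g/mol; 1×28.085 = 28.085 g → 19.19 wt%.
Si in (Mg0.31Fe0.69)3Al2Si3O12: molar mass 468.410 g/mol; 3×28.085 = 84.255 g → 17.99 wt%.
Difference = 19.19 − 17.99 = 1.20 percentage points.

1.20 percentage points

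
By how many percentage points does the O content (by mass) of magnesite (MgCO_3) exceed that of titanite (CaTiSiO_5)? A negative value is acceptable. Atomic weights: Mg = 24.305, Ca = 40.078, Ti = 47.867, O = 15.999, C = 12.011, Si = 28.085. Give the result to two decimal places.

16.12 percentage points

First mineral: 47.997 g O in 84.313 g formula = 56.93 wt% O.
Second mineral: 79.995 g O in 196.025 g formula = 40.81 wt% O.
56.93% − 40.81% gives a difference of 16.12 percentage points.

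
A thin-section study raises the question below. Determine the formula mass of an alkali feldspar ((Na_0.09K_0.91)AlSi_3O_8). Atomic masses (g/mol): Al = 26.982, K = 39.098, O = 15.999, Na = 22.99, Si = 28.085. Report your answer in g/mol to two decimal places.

M = 0.09(22.99) + 0.91(39.098) + 1(26.982) + 3(28.085) + 8(15.999)

276.88 g/mol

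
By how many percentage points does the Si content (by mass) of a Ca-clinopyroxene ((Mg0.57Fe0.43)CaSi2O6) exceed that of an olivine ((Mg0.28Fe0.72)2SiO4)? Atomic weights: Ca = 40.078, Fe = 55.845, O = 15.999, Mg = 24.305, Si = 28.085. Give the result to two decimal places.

9.32 percentage points

Si in (Mg0.57Fe0.43)CaSi2O6: molar mass 230.109 g/mol; 2×28.085 = 56.170 g → 24.41 wt%.
Si in (Mg0.28Fe0.72)2SiO4: molar mass 186.109 g/mol; 1×28.085 = 28.085 g → 15.09 wt%.
Difference = 24.41 − 15.09 = 9.32 percentage points.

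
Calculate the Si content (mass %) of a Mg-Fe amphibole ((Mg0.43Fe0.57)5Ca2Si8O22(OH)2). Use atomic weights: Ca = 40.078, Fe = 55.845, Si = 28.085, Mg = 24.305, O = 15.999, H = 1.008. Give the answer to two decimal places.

Formula mass = 2.15·24.305 + 2.85·55.845 + 2·40.078 + 8·28.085 + 24·15.999 + 2·1.008 = 902.242 g/mol, of which 224.680 g is Si.
So Si makes up 224.680/902.242 = 0.2490 of the mass, i.e. 24.90%.

24.90 mass %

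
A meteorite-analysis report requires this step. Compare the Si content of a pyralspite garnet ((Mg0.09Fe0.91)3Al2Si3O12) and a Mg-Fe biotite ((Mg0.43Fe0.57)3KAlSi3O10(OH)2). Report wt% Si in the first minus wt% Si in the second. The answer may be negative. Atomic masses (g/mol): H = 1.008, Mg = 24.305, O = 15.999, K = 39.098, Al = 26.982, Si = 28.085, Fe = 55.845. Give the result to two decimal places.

-0.66 percentage points

First mineral: 84.255 g Si in 489.226 g formula = 17.22 wt% Si.
Second mineral: 84.255 g Si in 471.187 g formula = 17.88 wt% Si.
17.22% − 17.88% gives a difference of -0.66 percentage points.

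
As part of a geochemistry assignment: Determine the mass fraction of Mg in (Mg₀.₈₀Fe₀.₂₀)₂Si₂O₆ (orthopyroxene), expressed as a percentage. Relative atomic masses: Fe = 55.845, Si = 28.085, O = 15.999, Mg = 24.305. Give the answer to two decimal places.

Formula mass = 1.60·24.305 + 0.40·55.845 + 2·28.085 + 6·15.999 = 213.390 g/mol, of which 38.888 g is Mg.
So Mg makes up 38.888/213.390 = 0.1822 of the mass, i.e. 18.22%.

18.22 mass %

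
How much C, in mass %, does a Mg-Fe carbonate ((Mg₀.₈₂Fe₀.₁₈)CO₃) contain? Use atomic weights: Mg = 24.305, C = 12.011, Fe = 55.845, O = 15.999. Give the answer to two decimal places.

13.35 mass %

M((Mg₀.₈₂Fe₀.₁₈)CO₃) = 89.990 g/mol.
C contributes 1 × 12.011 = 12.011 g per mole.
12.011/89.990 = 0.1335 → 13.35%.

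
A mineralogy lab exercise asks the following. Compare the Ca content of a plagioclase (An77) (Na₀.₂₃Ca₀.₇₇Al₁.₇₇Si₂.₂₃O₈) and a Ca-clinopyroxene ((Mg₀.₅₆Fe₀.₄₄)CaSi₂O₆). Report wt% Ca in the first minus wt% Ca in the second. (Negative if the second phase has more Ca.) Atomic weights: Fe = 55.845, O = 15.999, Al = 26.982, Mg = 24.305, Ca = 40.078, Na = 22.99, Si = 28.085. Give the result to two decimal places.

M(Na₀.₂₃Ca₀.₇₇Al₁.₇₇Si₂.₂₃O₈) = 274.527 g/mol, so wt% Ca = 30.860/274.527 × 100 = 11.24%.
M((Mg₀.₅₆Fe₀.₄₄)CaSi₂O₆) = 230.425 g/mol, so wt% Ca = 40.078/230.425 × 100 = 17.39%.
11.24 − 17.39 = -6.15 pp.

-6.15 percentage points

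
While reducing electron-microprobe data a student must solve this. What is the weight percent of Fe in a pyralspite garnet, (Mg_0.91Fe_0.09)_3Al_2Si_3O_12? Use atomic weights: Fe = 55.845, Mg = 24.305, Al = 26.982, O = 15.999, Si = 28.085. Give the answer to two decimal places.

M((Mg_0.91Fe_0.09)_3Al_2Si_3O_12) = 411.638 g/mol.
Fe contributes 0.27 × 55.845 = 15.078 g per mole.
15.078/411.638 = 0.0366 → 3.66%.

3.66 mass %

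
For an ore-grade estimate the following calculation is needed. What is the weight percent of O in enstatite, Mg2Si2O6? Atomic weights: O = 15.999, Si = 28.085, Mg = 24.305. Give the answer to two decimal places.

47.81 weight percent

Molar mass of Mg2Si2O6: 2*24.305 + 2*28.085 + 6*15.999 = 200.774 g/mol.
Mass of O per formula unit: 6 × 15.999 = 95.994 g.
Weight fraction O = 95.994 / 200.774 = 0.4781.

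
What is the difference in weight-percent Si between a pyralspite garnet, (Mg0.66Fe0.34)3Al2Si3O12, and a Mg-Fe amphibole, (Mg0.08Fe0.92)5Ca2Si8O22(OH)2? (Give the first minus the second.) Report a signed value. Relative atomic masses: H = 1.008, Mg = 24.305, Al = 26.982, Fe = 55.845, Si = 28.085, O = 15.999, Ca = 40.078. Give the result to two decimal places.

M((Mg0.66Fe0.34)3Al2Si3O12) = 435.293 g/mol, so wt% Si = 84.255/435.293 × 100 = 19.36%.
M((Mg0.08Fe0.92)5Ca2Si8O22(OH)2) = 957.437 g/mol, so wt% Si = 224.680/957.437 × 100 = 23.47%.
19.36 − 23.47 = -4.11 pp.

-4.11 percentage points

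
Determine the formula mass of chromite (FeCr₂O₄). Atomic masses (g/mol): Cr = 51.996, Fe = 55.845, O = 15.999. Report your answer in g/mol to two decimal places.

223.83 g/mol

Fe: 1 × 55.845 = 55.8450
Cr: 2 × 51.996 = 103.9920
O: 4 × 15.999 = 63.9960
Summing the contributions gives the formula mass.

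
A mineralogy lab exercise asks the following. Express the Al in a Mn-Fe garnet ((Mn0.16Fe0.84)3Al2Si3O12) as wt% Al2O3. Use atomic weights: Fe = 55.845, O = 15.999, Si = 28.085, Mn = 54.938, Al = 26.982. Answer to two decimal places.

20.50 wt%

M((Mn0.16Fe0.84)3Al2Si3O12) = 497.307 g/mol; M(Al2O3) = 101.961 g/mol.
Moles Al2O3 per formula unit = 2 Al ÷ 2 = 1.0000.
Al2O3 fraction = (1.0000 × 101.961) / 497.307 = 101.961/497.307 = 0.2050.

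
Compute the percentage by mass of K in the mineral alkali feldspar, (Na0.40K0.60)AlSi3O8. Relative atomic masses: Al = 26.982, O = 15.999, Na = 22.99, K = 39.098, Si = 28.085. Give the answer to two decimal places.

Molar mass of (Na0.40K0.60)AlSi3O8: 0.40*22.99 + 0.60*39.098 + 1*26.982 + 3*28.085 + 8*15.999 = 271.884 g/mol.
Mass of K per formula unit: 0.60 × 39.098 = 23.459 g.
Weight fraction K = 23.459 / 271.884 = 0.0863.

8.63 wt%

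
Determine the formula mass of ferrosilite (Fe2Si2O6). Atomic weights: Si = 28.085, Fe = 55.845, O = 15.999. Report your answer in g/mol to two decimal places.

Fe: 2 × 55.845 = 111.6900
Si: 2 × 28.085 = 56.1700
O: 6 × 15.999 = 95.9940
Summing the contributions gives the formula mass.

263.85 g/mol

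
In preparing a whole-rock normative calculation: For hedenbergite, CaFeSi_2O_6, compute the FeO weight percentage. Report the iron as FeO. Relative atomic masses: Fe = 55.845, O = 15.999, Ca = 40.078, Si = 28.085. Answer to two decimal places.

28.96 wt%

M(CaFeSi_2O_6) = 248.087 g/mol; M(FeO) = 71.844 g/mol.
Moles FeO per formula unit = 1 Fe ÷ 1 = 1.0000.
FeO fraction = (1.0000 × 71.844) / 248.087 = 71.844/248.087 = 0.2896.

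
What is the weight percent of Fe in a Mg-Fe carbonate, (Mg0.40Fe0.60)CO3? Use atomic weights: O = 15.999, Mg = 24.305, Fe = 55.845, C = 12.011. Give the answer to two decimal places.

Molar mass of (Mg0.40Fe0.60)CO3: 0.40×24.305 + 0.60×55.845 + 1×12.011 + 3×15.999 = 103.237 g/mol.
Mass of Fe per formula unit: 0.60 × 55.845 = 33.507 g.
Weight fraction Fe = 33.507 / 103.237 = 0.3246.

32.46 weight percent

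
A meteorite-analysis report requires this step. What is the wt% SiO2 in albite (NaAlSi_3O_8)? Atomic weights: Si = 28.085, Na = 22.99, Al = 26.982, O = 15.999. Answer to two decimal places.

68.74 wt%

M(NaAlSi_3O_8) = 262.219 g/mol; M(SiO2) = 60.083 g/mol.
Moles SiO2 per formula unit = 3 Si ÷ 1 = 3.0000.
SiO2 fraction = (3.0000 × 60.083) / 262.219 = 180.249/262.219 = 0.6874.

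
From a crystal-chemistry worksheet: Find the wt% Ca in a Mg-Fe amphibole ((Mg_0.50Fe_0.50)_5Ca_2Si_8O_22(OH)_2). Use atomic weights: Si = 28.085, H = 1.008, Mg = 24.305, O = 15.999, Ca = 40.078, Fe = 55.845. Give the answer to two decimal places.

8.99 wt%

Molar mass of (Mg_0.50Fe_0.50)_5Ca_2Si_8O_22(OH)_2: 2.50×24.305 + 2.50×55.845 + 2×40.078 + 8×28.085 + 24×15.999 + 2×1.008 = 891.203 g/mol.
Mass of Ca per formula unit: 2 × 40.078 = 80.156 g.
Weight fraction Ca = 80.156 / 891.203 = 0.0899.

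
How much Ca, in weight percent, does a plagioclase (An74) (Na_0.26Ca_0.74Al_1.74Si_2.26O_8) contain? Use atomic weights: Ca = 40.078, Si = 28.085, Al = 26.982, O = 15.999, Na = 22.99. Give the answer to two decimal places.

Molar mass of Na_0.26Ca_0.74Al_1.74Si_2.26O_8: 0.26×22.99 + 0.74×40.078 + 1.74×26.982 + 2.26×28.085 + 8×15.999 = 274.048 g/mol.
Mass of Ca per formula unit: 0.74 × 40.078 = 29.658 g.
Weight fraction Ca = 29.658 / 274.048 = 0.1082.

10.82 weight percent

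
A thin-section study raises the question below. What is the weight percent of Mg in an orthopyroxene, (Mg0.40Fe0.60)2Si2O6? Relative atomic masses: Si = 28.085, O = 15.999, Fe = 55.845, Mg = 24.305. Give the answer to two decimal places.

8.15 weight percent

Molar mass of (Mg0.40Fe0.60)2Si2O6: 0.80×24.305 + 1.20×55.845 + 2×28.085 + 6×15.999 = 238.622 g/mol.
Mass of Mg per formula unit: 0.80 × 24.305 = 19.444 g.
Weight fraction Mg = 19.444 / 238.622 = 0.0815.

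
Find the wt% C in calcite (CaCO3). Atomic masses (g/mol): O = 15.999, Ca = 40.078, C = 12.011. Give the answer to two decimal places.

12.00 mass %

Molar mass of CaCO3: 1×40.078 + 1×12.011 + 3×15.999 = 100.086 g/mol.
Mass of C per formula unit: 1 × 12.011 = 12.011 g.
Weight fraction C = 12.011 / 100.086 = 0.1200.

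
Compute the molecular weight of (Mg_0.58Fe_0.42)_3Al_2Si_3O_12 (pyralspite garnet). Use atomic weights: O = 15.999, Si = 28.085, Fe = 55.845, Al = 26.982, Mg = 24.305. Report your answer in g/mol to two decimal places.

442.86 g/mol

The formula mass is the sum 1.74*24.305 + 1.26*55.845 + 2*26.982 + 3*28.085 + 12*15.999.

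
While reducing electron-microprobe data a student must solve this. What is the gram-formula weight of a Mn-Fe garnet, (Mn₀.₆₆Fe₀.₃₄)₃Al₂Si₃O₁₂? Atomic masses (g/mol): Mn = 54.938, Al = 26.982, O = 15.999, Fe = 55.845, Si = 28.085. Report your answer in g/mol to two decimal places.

M = 1.98(54.938) + 1.02(55.845) + 2(26.982) + 3(28.085) + 12(15.999)

495.95 g/mol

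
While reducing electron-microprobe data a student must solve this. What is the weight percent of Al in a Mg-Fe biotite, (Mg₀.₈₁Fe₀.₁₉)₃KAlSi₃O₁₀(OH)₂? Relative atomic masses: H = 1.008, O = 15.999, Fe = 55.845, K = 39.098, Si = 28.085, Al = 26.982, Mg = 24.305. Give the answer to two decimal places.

6.20 wt%

Formula mass = 2.43×24.305 + 0.57×55.845 + 1×39.098 + 1×26.982 + 3×28.085 + 12×15.999 + 2×1.008 = 435.232 g/mol, of which 26.982 g is Al.
So Al makes up 26.982/435.232 = 0.0620 of the mass, i.e. 6.20%.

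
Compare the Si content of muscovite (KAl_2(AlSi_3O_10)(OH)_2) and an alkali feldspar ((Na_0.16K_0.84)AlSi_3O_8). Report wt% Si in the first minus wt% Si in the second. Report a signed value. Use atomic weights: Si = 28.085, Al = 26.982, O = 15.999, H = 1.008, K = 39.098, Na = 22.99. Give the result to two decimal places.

First mineral: 84.255 g Si in 398.303 g formula = 21.15 wt% Si.
Second mineral: 84.255 g Si in 275.750 g formula = 30.55 wt% Si.
21.15% − 30.55% gives a difference of -9.40 percentage points.

-9.40 percentage points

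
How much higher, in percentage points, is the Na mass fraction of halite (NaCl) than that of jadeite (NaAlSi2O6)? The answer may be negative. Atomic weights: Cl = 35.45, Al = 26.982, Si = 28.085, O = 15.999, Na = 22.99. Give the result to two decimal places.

27.97 percentage points

M(NaCl) = 58.440 g/mol, so wt% Na = 22.990/58.440 × 100 = 39.34%.
M(NaAlSi2O6) = 202.136 g/mol, so wt% Na = 22.990/202.136 × 100 = 11.37%.
39.34 − 11.37 = 27.97 pp.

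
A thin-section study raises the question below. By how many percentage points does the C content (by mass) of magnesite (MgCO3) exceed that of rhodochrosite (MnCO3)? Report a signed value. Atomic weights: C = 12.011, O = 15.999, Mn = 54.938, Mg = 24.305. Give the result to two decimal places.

3.80 percentage points

M(MgCO3) = 84.313 g/mol, so wt% C = 12.011/84.313 × 100 = 14.25%.
M(MnCO3) = 114.946 g/mol, so wt% C = 12.011/114.946 × 100 = 10.45%.
14.25 − 10.45 = 3.80 pp.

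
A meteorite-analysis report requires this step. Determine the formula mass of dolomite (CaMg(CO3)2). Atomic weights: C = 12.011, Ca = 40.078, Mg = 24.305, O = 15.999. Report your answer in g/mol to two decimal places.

The formula mass is the sum 1·40.078 + 1·24.305 + 2·12.011 + 6·15.999.

184.40 g/mol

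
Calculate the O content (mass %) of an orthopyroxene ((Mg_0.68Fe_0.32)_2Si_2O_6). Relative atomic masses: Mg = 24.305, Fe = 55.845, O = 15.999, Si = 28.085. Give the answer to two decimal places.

M((Mg_0.68Fe_0.32)_2Si_2O_6) = 220.960 g/mol.
O contributes 6 × 15.999 = 95.994 g per mole.
95.994/220.960 = 0.4344 → 43.44%.

43.44 mass %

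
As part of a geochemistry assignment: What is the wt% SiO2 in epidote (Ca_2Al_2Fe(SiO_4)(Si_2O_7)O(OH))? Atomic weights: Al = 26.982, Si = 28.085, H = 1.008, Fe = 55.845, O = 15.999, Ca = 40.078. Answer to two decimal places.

Formula mass = 483.215 g/mol.
3 Si → 3.0000 mol SiO2 per formula unit; M(SiO2) = 60.083, so SiO2 mass = 180.249 g.
180.249/483.215 × 100 = 37.30 wt%.

37.30 wt%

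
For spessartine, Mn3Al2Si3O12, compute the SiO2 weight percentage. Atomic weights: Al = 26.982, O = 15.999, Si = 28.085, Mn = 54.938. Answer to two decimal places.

36.41 wt%

Formula mass = 495.021 g/mol.
3 Si → 3.0000 mol SiO2 per formula unit; M(SiO2) = 60.083, so SiO2 mass = 180.249 g.
180.249/495.021 × 100 = 36.41 wt%.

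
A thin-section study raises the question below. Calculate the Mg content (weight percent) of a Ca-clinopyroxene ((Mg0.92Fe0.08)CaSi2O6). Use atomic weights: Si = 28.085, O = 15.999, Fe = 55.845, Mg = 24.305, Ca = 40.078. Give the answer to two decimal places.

M((Mg0.92Fe0.08)CaSi2O6) = 219.070 g/mol.
Mg contributes 0.92 × 24.305 = 22.361 g per mole.
22.361/219.070 = 0.1021 → 10.21%.

10.21 weight percent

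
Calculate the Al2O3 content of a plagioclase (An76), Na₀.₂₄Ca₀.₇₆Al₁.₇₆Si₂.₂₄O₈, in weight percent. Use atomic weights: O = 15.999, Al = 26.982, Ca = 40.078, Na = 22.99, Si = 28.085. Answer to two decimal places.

32.70 wt%

Formula mass = 274.368 g/mol.
1.76 Al → 0.8800 mol Al2O3 per formula unit; M(Al2O3) = 101.961, so Al2O3 mass = 89.726 g.
89.726/274.368 × 100 = 32.70 wt%.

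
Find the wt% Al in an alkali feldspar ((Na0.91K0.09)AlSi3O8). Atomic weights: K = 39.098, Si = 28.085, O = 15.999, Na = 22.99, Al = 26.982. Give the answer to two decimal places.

Formula mass = 0.91*22.99 + 0.09*39.098 + 1*26.982 + 3*28.085 + 8*15.999 = 263.669 g/mol, of which 26.982 g is Al.
So Al makes up 26.982/263.669 = 0.1023 of the mass, i.e. 10.23%.

10.23 weight percent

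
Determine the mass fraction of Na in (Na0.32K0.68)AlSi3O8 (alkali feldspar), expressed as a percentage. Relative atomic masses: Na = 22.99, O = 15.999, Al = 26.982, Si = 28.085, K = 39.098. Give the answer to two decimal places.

Molar mass of (Na0.32K0.68)AlSi3O8: 0.32*22.99 + 0.68*39.098 + 1*26.982 + 3*28.085 + 8*15.999 = 273.172 g/mol.
Mass of Na per formula unit: 0.32 × 22.99 = 7.357 g.
Weight fraction Na = 7.357 / 273.172 = 0.0269.

2.69 mass %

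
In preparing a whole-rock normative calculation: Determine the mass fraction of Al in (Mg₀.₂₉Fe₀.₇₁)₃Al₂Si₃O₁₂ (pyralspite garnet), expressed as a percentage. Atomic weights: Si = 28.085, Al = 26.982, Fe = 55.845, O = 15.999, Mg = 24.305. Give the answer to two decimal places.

Formula mass = 0.87·24.305 + 2.13·55.845 + 2·26.982 + 3·28.085 + 12·15.999 = 470.302 g/mol, of which 53.964 g is Al.
So Al makes up 53.964/470.302 = 0.1147 of the mass, i.e. 11.47%.

11.47 wt%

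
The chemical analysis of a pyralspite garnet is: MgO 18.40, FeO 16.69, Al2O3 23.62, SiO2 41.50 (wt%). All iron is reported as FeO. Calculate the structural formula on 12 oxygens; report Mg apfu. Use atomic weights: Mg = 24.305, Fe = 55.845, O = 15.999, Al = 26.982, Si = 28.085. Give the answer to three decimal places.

1.981 Mg apfu

MgO (M=40.304): mol = 0.45653; Mg = 0.45653, O = 0.45653.
FeO (M=71.844): mol = 0.23231; Fe = 0.23231, O = 0.23231.
Al2O3 (M=101.961): mol = 0.23166; Al = 0.46332, O = 0.69498.
SiO2 (M=60.083): mol = 0.69071; Si = 0.69071, O = 1.38142.
ΣO = 2.76524; factor = 12/ΣO = 4.33959.
Mg apfu = 0.45653 × 4.33959 = 1.981.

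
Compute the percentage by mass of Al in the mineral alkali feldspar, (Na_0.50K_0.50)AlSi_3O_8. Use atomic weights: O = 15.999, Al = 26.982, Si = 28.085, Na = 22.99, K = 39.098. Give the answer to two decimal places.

Molar mass of (Na_0.50K_0.50)AlSi_3O_8: 0.50·22.99 + 0.50·39.098 + 1·26.982 + 3·28.085 + 8·15.999 = 270.273 g/mol.
Mass of Al per formula unit: 1 × 26.982 = 26.982 g.
Weight fraction Al = 26.982 / 270.273 = 0.0998.

9.98 weight percent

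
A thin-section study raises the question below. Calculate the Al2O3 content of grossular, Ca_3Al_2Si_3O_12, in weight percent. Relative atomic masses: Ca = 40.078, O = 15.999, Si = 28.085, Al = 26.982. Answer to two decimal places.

Formula mass = 450.441 g/mol.
2 Al → 1.0000 mol Al2O3 per formula unit; M(Al2O3) = 101.961, so Al2O3 mass = 101.961 g.
101.961/450.441 × 100 = 22.64 wt%.

22.64 wt%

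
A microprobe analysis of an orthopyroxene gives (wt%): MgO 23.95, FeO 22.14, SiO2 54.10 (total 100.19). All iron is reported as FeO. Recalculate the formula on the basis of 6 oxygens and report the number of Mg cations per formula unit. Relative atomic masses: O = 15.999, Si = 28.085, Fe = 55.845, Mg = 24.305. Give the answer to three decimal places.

MgO (M=40.304): mol = 0.59423; Mg = 0.59423, O = 0.59423.
FeO (M=71.844): mol = 0.30817; Fe = 0.30817, O = 0.30817.
SiO2 (M=60.083): mol = 0.90042; Si = 0.90042, O = 1.80084.
ΣO = 2.70324; factor = 6/ΣO = 2.21956.
Mg apfu = 0.59423 × 2.21956 = 1.319.

1.319 Mg apfu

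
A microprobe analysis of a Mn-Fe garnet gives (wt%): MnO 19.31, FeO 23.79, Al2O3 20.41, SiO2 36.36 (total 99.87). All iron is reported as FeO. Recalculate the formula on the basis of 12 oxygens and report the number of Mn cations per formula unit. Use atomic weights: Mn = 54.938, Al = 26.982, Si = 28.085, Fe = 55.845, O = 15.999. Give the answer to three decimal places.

19.31 wt% MnO ÷ 70.937 g/mol = 0.27221 mol, giving 0.27221 Mn and 0.27221 O.
23.79 wt% FeO ÷ 71.844 g/mol = 0.33113 mol, giving 0.33113 Fe and 0.33113 O.
20.41 wt% Al2O3 ÷ 101.961 g/mol = 0.20017 mol, giving 0.40034 Al and 0.60051 O.
36.36 wt% SiO2 ÷ 60.083 g/mol = 0.60516 mol, giving 0.60516 Si and 1.21032 O.
Oxygen sums to 2.41417; scaling by 12/2.41417 = 4.97065 puts the formula on 12 O.
Mn: 0.27221 × 4.97065 = 1.353 atoms per formula unit.

1.353 Mn apfu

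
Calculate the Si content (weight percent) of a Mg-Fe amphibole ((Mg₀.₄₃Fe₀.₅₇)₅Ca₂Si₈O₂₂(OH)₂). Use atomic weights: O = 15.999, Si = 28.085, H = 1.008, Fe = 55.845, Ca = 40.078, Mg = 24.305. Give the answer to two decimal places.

Formula mass = 2.15*24.305 + 2.85*55.845 + 2*40.078 + 8*28.085 + 24*15.999 + 2*1.008 = 902.242 g/mol, of which 224.680 g is Si.
So Si makes up 224.680/902.242 = 0.2490 of the mass, i.e. 24.90%.

24.90 weight percent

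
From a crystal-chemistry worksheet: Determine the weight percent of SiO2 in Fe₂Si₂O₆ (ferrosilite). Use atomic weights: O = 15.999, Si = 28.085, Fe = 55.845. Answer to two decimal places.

Formula mass = 263.854 g/mol.
2 Si → 2.0000 mol SiO2 per formula unit; M(SiO2) = 60.083, so SiO2 mass = 120.166 g.
120.166/263.854 × 100 = 45.54 wt%.

45.54 wt%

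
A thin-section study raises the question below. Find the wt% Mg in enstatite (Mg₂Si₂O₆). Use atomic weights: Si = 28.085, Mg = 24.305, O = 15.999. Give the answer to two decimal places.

Formula mass = 2·24.305 + 2·28.085 + 6·15.999 = 200.774 g/mol, of which 48.610 g is Mg.
So Mg makes up 48.610/200.774 = 0.2421 of the mass, i.e. 24.21%.

24.21 weight percent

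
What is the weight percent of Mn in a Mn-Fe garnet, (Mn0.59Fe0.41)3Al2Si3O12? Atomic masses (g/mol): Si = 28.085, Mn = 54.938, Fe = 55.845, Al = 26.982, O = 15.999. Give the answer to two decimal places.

Formula mass = 1.77*54.938 + 1.23*55.845 + 2*26.982 + 3*28.085 + 12*15.999 = 496.137 g/mol, of which 97.240 g is Mn.
So Mn makes up 97.240/496.137 = 0.1960 of the mass, i.e. 19.60%.

19.60 wt%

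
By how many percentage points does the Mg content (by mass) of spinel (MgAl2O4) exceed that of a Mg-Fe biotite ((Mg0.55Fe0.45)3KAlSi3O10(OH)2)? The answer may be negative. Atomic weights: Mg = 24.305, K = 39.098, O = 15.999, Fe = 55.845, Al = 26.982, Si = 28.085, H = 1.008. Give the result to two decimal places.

8.36 percentage points

M(MgAl2O4) = 142.265 g/mol, so wt% Mg = 24.305/142.265 × 100 = 17.08%.
M((Mg0.55Fe0.45)3KAlSi3O10(OH)2) = 459.833 g/mol, so wt% Mg = 40.103/459.833 × 100 = 8.72%.
17.08 − 8.72 = 8.36 pp.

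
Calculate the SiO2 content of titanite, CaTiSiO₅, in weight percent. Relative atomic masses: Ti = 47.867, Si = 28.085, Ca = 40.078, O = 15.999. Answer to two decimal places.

30.65 wt%

Formula mass = 196.025 g/mol.
1 Si → 1.0000 mol SiO2 per formula unit; M(SiO2) = 60.083, so SiO2 mass = 60.083 g.
60.083/196.025 × 100 = 30.65 wt%.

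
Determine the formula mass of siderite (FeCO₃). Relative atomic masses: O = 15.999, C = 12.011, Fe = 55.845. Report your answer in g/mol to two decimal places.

115.85 g/mol

Fe: 1 × 55.845 = 55.8450
C: 1 × 12.011 = 12.0110
O: 3 × 15.999 = 47.9970
Summing the contributions gives the formula mass.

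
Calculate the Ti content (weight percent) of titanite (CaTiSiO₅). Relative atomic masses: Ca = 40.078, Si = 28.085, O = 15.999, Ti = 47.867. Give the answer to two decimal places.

24.42 weight percent

Molar mass of CaTiSiO₅: 1×40.078 + 1×47.867 + 1×28.085 + 5×15.999 = 196.025 g/mol.
Mass of Ti per formula unit: 1 × 47.867 = 47.867 g.
Weight fraction Ti = 47.867 / 196.025 = 0.2442.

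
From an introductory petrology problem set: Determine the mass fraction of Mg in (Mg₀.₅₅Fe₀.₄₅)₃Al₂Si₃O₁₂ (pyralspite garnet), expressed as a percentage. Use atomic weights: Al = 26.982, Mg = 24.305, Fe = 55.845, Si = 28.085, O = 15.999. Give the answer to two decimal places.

9.00 wt%

M((Mg₀.₅₅Fe₀.₄₅)₃Al₂Si₃O₁₂) = 445.701 g/mol.
Mg contributes 1.65 × 24.305 = 40.103 g per mole.
40.103/445.701 = 0.0900 → 9.00%.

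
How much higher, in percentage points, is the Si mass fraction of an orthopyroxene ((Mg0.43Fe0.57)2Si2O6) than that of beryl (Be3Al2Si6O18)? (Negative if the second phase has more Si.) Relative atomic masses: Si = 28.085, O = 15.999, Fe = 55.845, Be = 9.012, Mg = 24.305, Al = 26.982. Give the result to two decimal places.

-7.62 percentage points

Si in (Mg0.43Fe0.57)2Si2O6: molar mass 236.730 g/mol; 2×28.085 = 56.170 g → 23.73 wt%.
Si in Be3Al2Si6O18: molar mass 537.492 g/mol; 6×28.085 = 168.510 g → 31.35 wt%.
Difference = 23.73 − 31.35 = -7.62 percentage points.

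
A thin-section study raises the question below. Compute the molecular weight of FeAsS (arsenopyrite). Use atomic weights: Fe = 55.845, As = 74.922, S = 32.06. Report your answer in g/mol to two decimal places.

M = 1(55.845) + 1(74.922) + 1(32.06)

162.83 g/mol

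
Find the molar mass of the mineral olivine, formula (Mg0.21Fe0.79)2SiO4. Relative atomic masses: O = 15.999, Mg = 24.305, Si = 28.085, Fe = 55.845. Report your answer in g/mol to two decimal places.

Mg: 0.42 × 24.305 = 10.2081
Fe: 1.58 × 55.845 = 88.2351
Si: 1 × 28.085 = 28.0850
O: 4 × 15.999 = 63.9960
Summing the contributions gives the formula mass.

190.52 g/mol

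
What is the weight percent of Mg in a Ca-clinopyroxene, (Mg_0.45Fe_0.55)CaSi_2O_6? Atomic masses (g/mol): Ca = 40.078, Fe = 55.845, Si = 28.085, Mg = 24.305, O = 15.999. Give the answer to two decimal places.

Formula mass = 0.45*24.305 + 0.55*55.845 + 1*40.078 + 2*28.085 + 6*15.999 = 233.894 g/mol, of which 10.937 g is Mg.
So Mg makes up 10.937/233.894 = 0.0468 of the mass, i.e. 4.68%.

4.68 wt%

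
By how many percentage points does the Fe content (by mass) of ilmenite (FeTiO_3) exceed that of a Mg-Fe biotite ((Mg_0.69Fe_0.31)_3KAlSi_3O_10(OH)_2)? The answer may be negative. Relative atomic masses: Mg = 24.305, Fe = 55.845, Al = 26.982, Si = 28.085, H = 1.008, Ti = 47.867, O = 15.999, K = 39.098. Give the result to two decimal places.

First mineral: 55.845 g Fe in 151.709 g formula = 36.81 wt% Fe.
Second mineral: 51.936 g Fe in 446.586 g formula = 11.63 wt% Fe.
36.81% − 11.63% gives a difference of 25.18 percentage points.

25.18 percentage points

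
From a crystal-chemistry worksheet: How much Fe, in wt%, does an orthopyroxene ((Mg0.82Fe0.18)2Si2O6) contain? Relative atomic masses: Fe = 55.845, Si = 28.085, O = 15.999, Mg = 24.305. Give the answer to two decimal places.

9.48 wt%

M((Mg0.82Fe0.18)2Si2O6) = 212.128 g/mol.
Fe contributes 0.36 × 55.845 = 20.104 g per mole.
20.104/212.128 = 0.0948 → 9.48%.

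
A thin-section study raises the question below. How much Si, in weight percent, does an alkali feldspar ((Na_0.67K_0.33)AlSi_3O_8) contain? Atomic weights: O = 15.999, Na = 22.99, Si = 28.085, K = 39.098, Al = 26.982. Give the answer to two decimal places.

Formula mass = 0.67·22.99 + 0.33·39.098 + 1·26.982 + 3·28.085 + 8·15.999 = 267.535 g/mol, of which 84.255 g is Si.
So Si makes up 84.255/267.535 = 0.3149 of the mass, i.e. 31.49%.

31.49 weight percent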